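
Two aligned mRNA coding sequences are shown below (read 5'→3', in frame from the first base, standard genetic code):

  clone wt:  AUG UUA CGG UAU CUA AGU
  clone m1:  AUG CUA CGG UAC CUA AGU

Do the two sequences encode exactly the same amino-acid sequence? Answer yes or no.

Codon 1: AUG Met / AUG Met — identical.
Codon 2: UUA Leu / CUA Leu — synonymous.
Codon 3: CGG Arg / CGG Arg — identical.
Codon 4: UAU Tyr / UAC Tyr — synonymous.
Codon 5: CUA Leu / CUA Leu — identical.
Codon 6: AGU Ser / AGU Ser — identical.
Nonsynonymous differences: 0 → same protein.

yes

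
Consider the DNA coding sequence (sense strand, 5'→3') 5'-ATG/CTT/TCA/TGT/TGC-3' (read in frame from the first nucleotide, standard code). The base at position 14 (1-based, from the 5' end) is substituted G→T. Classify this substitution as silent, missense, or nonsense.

missense

Position 14 falls in codon 5: TGC → Cys.
After the substitution the codon is TTC → Phe.
Cys ≠ Phe, so this is a missense mutation.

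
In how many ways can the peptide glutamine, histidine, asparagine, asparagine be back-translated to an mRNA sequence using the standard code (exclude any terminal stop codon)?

Gln: 2 codons.
His: 2 codons.
Asn: 2 codons.
Asn: 2 codons.
2 × 2 × 2 × 2 = 16.

16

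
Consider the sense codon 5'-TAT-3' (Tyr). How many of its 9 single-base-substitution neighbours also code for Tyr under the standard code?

Position 1: none → 0 synonymous.
Position 2: none → 0 synonymous.
Position 3: TAC → 1 synonymous.
Total: 0 + 0 + 1 = 1.

1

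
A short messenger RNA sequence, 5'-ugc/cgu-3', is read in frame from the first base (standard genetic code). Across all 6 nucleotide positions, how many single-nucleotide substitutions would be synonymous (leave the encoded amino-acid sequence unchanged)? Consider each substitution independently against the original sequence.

4

Codon 1 (UGC, Cys): 1 synonymous substitution.
Codon 2 (CGU, Arg): 3 synonymous substitutions.
Total: 1 + 3 = 4.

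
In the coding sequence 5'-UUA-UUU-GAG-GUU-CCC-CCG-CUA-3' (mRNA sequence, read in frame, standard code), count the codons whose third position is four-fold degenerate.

Codon 1 UUA (Leu): third position 2-fold.
Codon 2 UUU (Phe): third position 2-fold.
Codon 3 GAG (Glu): third position 2-fold.
Codon 4 GUU (Val): third position 4-fold.
Codon 5 CCC (Pro): third position 4-fold.
Codon 6 CCG (Pro): third position 4-fold.
Codon 7 CUA (Leu): third position 4-fold.
Four-fold degenerate third positions: 4.

4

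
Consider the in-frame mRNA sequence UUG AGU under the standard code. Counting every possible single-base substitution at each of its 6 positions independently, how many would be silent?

Codon 1 (UUG, Leu): 2 synonymous substitutions.
Codon 2 (AGU, Ser): 1 synonymous substitution.
Total: 2 + 1 = 3.

3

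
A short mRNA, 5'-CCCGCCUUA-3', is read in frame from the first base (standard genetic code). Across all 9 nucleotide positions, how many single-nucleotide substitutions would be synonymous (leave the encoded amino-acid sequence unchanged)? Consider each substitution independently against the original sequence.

Codon 1 (CCC, Pro): 3 synonymous substitutions.
Codon 2 (GCC, Ala): 3 synonymous substitutions.
Codon 3 (UUA, Leu): 2 synonymous substitutions.
Total: 3 + 3 + 2 = 8.

8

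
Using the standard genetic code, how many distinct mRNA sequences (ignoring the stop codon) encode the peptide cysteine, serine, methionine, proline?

48

Cys: 2 codons.
Ser: 6 codons.
Met: 1 codon.
Pro: 4 codons.
2 × 6 × 1 × 4 = 48.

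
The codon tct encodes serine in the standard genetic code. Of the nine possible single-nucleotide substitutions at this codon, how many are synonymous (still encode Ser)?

Position 1: none → 0 synonymous.
Position 2: none → 0 synonymous.
Position 3: TCC, TCA, TCG → 3 synonymous.
Total: 0 + 0 + 3 = 3.

3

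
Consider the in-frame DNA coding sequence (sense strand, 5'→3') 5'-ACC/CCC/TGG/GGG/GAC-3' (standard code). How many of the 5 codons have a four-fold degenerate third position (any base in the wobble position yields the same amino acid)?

Codon 1 ACC (Thr): third position 4-fold.
Codon 2 CCC (Pro): third position 4-fold.
Codon 3 TGG (Trp): third position 1-fold.
Codon 4 GGG (Gly): third position 4-fold.
Codon 5 GAC (Asp): third position 2-fold.
Four-fold degenerate third positions: 3.

3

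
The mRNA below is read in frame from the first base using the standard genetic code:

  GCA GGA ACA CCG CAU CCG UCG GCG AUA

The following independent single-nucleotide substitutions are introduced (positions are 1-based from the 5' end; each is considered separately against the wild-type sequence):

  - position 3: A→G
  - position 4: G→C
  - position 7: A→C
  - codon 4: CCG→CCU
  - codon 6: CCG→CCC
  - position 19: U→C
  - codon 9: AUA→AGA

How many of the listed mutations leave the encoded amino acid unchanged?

Codon 1: GCA (Ala) → GCG (Ala) — synonymous.
Codon 2: GGA (Gly) → CGA (Arg) — missense.
Codon 3: ACA (Thr) → CCA (Pro) — missense.
Codon 4: CCG (Pro) → CCU (Pro) — synonymous.
Codon 6: CCG (Pro) → CCC (Pro) — synonymous.
Codon 7: UCG (Ser) → CCG (Pro) — missense.
Codon 9: AUA (Ile) → AGA (Arg) — missense.
Synonymous: 3 of 7.

3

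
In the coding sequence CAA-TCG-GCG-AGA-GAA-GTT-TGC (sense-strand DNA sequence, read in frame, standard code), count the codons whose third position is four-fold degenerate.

3

Codon 1 CAA (Gln): third position 2-fold.
Codon 2 TCG (Ser): third position 4-fold.
Codon 3 GCG (Ala): third position 4-fold.
Codon 4 AGA (Arg): third position 2-fold.
Codon 5 GAA (Glu): third position 2-fold.
Codon 6 GTT (Val): third position 4-fold.
Codon 7 TGC (Cys): third position 2-fold.
Four-fold degenerate third positions: 3.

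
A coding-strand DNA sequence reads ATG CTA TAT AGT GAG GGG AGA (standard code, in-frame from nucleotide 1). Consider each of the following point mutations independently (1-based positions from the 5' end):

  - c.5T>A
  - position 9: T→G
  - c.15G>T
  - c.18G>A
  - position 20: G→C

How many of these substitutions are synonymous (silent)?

1

Codon 2: CTA (Leu) → CAA (Gln) — missense.
Codon 3: TAT (Tyr) → TAG (Stop) — nonsense.
Codon 5: GAG (Glu) → GAT (Asp) — missense.
Codon 6: GGG (Gly) → GGA (Gly) — synonymous.
Codon 7: AGA (Arg) → ACA (Thr) — missense.
Synonymous: 1 of 5.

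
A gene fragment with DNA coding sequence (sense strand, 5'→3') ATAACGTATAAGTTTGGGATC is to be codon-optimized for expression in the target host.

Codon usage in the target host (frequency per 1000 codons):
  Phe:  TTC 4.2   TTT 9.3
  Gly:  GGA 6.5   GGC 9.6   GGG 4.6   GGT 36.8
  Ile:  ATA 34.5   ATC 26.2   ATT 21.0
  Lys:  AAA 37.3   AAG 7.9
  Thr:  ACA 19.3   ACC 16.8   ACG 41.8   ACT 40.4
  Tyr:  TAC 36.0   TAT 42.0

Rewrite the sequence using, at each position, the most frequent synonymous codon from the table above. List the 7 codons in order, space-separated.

ATA ACG TAT AAA TTT GGT ATA

Codon 1 (Ile): best is ATA at 34.5.
Codon 2 (Thr): best is ACG at 41.8.
Codon 3 (Tyr): best is TAT at 42.0.
Codon 4 (Lys): best is AAA at 37.3.
Codon 5 (Phe): best is TTT at 9.3.
Codon 6 (Gly): best is GGT at 36.8.
Codon 7 (Ile): best is ATA at 34.5.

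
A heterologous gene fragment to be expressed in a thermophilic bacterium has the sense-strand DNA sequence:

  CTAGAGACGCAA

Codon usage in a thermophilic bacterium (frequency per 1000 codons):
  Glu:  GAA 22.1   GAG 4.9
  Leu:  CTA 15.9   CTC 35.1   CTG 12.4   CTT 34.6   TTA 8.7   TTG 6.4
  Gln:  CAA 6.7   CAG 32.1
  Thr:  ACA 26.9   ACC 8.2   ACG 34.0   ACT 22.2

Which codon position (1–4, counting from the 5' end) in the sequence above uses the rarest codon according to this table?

Codon 1 CTA (Leu): 15.9 per 1000.
Codon 2 GAG (Glu): 4.9 per 1000.
Codon 3 ACG (Thr): 34.0 per 1000.
Codon 4 CAA (Gln): 6.7 per 1000.
Lowest frequency is 4.9 at codon 2.

2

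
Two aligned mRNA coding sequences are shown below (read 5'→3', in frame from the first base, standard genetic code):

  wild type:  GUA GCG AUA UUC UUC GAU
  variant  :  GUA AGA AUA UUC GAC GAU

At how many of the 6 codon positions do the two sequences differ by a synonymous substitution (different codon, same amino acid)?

Codon 1: GUA Val / GUA Val — identical.
Codon 2: GCG Ala / AGA Arg — nonsynonymous.
Codon 3: AUA Ile / AUA Ile — identical.
Codon 4: UUC Phe / UUC Phe — identical.
Codon 5: UUC Phe / GAC Asp — nonsynonymous.
Codon 6: GAU Asp / GAU Asp — identical.
Synonymous differences: 0.

0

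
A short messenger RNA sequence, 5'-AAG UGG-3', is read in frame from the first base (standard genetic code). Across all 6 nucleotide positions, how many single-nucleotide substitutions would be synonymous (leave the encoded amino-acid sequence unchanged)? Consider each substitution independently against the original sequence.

Codon 1 (AAG, Lys): 1 synonymous substitution.
Codon 2 (UGG, Trp): 0 synonymous substitutions.
Total: 1 + 0 = 1.

1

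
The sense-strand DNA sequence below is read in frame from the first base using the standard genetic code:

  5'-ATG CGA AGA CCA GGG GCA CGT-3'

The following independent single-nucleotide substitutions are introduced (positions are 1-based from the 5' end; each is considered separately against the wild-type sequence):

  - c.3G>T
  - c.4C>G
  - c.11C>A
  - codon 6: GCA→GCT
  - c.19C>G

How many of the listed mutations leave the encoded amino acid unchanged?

Codon 1: ATG (Met) → ATT (Ile) — missense.
Codon 2: CGA (Arg) → GGA (Gly) — missense.
Codon 4: CCA (Pro) → CAA (Gln) — missense.
Codon 6: GCA (Ala) → GCT (Ala) — synonymous.
Codon 7: CGT (Arg) → GGT (Gly) — missense.
Synonymous: 1 of 5.

1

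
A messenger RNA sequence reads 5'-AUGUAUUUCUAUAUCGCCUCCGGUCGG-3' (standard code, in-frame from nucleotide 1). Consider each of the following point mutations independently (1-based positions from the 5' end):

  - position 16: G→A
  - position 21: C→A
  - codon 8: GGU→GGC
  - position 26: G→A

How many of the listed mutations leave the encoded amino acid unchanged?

2

Codon 6: GCC (Ala) → ACC (Thr) — missense.
Codon 7: UCC (Ser) → UCA (Ser) — synonymous.
Codon 8: GGU (Gly) → GGC (Gly) — synonymous.
Codon 9: CGG (Arg) → CAG (Gln) — missense.
Synonymous: 2 of 4.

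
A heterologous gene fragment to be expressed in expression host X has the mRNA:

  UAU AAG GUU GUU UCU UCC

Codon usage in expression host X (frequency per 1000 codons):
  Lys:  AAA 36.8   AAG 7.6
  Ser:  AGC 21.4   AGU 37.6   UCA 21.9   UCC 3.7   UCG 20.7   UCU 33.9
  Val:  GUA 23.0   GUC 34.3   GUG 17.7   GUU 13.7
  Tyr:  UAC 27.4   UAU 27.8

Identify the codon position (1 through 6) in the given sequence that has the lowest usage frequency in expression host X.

Codon 1 UAU (Tyr): 27.8 per 1000.
Codon 2 AAG (Lys): 7.6 per 1000.
Codon 3 GUU (Val): 13.7 per 1000.
Codon 4 GUU (Val): 13.7 per 1000.
Codon 5 UCU (Ser): 33.9 per 1000.
Codon 6 UCC (Ser): 3.7 per 1000.
Lowest frequency is 3.7 at codon 6.

6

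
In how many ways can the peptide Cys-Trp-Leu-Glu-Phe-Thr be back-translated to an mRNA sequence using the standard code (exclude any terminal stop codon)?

Cys: 2 codons.
Trp: 1 codon.
Leu: 6 codons.
Glu: 2 codons.
Phe: 2 codons.
Thr: 4 codons.
2 × 1 × 6 × 2 × 2 × 4 = 192.

192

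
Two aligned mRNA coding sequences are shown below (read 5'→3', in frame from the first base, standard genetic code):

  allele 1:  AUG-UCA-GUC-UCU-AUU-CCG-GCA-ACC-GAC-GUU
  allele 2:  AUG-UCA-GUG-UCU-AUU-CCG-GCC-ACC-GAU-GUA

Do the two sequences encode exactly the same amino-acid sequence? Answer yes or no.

Codon 1: AUG Met / AUG Met — identical.
Codon 2: UCA Ser / UCA Ser — identical.
Codon 3: GUC Val / GUG Val — synonymous.
Codon 4: UCU Ser / UCU Ser — identical.
Codon 5: AUU Ile / AUU Ile — identical.
Codon 6: CCG Pro / CCG Pro — identical.
Codon 7: GCA Ala / GCC Ala — synonymous.
Codon 8: ACC Thr / ACC Thr — identical.
Codon 9: GAC Asp / GAU Asp — synonymous.
Codon 10: GUU Val / GUA Val — synonymous.
Nonsynonymous differences: 0 → same protein.

yes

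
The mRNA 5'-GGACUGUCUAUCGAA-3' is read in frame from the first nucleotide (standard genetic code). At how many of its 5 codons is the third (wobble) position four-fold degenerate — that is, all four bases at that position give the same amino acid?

Codon 1 GGA (Gly): third position 4-fold.
Codon 2 CUG (Leu): third position 4-fold.
Codon 3 UCU (Ser): third position 4-fold.
Codon 4 AUC (Ile): third position 3-fold.
Codon 5 GAA (Glu): third position 2-fold.
Four-fold degenerate third positions: 3.

3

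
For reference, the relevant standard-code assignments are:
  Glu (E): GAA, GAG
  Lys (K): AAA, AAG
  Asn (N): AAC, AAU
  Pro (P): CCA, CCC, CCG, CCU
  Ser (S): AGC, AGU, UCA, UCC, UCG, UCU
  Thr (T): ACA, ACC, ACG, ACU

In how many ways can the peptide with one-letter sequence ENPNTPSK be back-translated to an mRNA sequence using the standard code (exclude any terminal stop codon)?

6144

Glu: 2 codons.
Asn: 2 codons.
Pro: 4 codons.
Asn: 2 codons.
Thr: 4 codons.
Pro: 4 codons.
Ser: 6 codons.
Lys: 2 codons.
2 × 2 × 4 × 2 × 4 × 4 × 6 × 2 = 6144.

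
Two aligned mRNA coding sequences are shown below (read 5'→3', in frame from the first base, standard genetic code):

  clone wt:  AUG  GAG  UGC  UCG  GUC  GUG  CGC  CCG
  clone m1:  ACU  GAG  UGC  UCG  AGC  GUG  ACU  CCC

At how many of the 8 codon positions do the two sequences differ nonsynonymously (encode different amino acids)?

3

Codon 1: AUG Met / ACU Thr — nonsynonymous.
Codon 2: GAG Glu / GAG Glu — identical.
Codon 3: UGC Cys / UGC Cys — identical.
Codon 4: UCG Ser / UCG Ser — identical.
Codon 5: GUC Val / AGC Ser — nonsynonymous.
Codon 6: GUG Val / GUG Val — identical.
Codon 7: CGC Arg / ACU Thr — nonsynonymous.
Codon 8: CCG Pro / CCC Pro — synonymous.
Nonsynonymous differences: 3.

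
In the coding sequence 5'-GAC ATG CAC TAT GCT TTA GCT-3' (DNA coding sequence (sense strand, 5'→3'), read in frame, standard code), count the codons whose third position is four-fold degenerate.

Codon 1 GAC (Asp): third position 2-fold.
Codon 2 ATG (Met): third position 1-fold.
Codon 3 CAC (His): third position 2-fold.
Codon 4 TAT (Tyr): third position 2-fold.
Codon 5 GCT (Ala): third position 4-fold.
Codon 6 TTA (Leu): third position 2-fold.
Codon 7 GCT (Ala): third position 4-fold.
Four-fold degenerate third positions: 2.

2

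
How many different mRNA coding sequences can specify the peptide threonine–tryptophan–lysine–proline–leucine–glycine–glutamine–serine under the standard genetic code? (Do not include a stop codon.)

9216

Thr: 4 codons.
Trp: 1 codon.
Lys: 2 codons.
Pro: 4 codons.
Leu: 6 codons.
Gly: 4 codons.
Gln: 2 codons.
Ser: 6 codons.
4 × 1 × 2 × 4 × 6 × 4 × 2 × 6 = 9216.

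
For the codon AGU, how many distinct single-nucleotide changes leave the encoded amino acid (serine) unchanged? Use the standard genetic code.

Position 1: none → 0 synonymous.
Position 2: none → 0 synonymous.
Position 3: AGC → 1 synonymous.
Total: 0 + 0 + 1 = 1.

1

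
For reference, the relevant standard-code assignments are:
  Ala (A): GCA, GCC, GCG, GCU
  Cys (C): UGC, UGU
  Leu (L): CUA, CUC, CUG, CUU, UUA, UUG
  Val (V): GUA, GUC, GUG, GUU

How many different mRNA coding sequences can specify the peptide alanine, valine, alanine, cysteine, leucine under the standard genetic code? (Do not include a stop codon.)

768

Ala: 4 codons.
Val: 4 codons.
Ala: 4 codons.
Cys: 2 codons.
Leu: 6 codons.
4 × 4 × 4 × 2 × 6 = 768.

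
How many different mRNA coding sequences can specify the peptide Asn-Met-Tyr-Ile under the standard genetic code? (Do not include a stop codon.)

Asn: 2 codons.
Met: 1 codon.
Tyr: 2 codons.
Ile: 3 codons.
2 × 1 × 2 × 3 = 12.

12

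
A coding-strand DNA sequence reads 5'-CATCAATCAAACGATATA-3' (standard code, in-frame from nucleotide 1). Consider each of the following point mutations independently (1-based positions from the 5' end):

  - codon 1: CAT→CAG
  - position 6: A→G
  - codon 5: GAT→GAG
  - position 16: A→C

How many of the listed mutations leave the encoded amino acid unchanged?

1

Codon 1: CAT (His) → CAG (Gln) — missense.
Codon 2: CAA (Gln) → CAG (Gln) — synonymous.
Codon 5: GAT (Asp) → GAG (Glu) — missense.
Codon 6: ATA (Ile) → CTA (Leu) — missense.
Synonymous: 1 of 4.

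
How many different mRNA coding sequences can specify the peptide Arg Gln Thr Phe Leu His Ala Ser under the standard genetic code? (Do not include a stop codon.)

27648

Arg: 6 codons.
Gln: 2 codons.
Thr: 4 codons.
Phe: 2 codons.
Leu: 6 codons.
His: 2 codons.
Ala: 4 codons.
Ser: 6 codons.
6 × 2 × 4 × 2 × 6 × 2 × 4 × 6 = 27648.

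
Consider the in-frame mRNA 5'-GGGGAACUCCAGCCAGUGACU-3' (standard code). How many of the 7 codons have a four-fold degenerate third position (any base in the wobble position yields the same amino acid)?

Codon 1 GGG (Gly): third position 4-fold.
Codon 2 GAA (Glu): third position 2-fold.
Codon 3 CUC (Leu): third position 4-fold.
Codon 4 CAG (Gln): third position 2-fold.
Codon 5 CCA (Pro): third position 4-fold.
Codon 6 GUG (Val): third position 4-fold.
Codon 7 ACU (Thr): third position 4-fold.
Four-fold degenerate third positions: 5.

5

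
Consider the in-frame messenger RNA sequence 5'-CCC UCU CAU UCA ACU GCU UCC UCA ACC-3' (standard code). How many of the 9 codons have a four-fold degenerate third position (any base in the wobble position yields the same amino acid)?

Codon 1 CCC (Pro): third position 4-fold.
Codon 2 UCU (Ser): third position 4-fold.
Codon 3 CAU (His): third position 2-fold.
Codon 4 UCA (Ser): third position 4-fold.
Codon 5 ACU (Thr): third position 4-fold.
Codon 6 GCU (Ala): third position 4-fold.
Codon 7 UCC (Ser): third position 4-fold.
Codon 8 UCA (Ser): third position 4-fold.
Codon 9 ACC (Thr): third position 4-fold.
Four-fold degenerate third positions: 8.

8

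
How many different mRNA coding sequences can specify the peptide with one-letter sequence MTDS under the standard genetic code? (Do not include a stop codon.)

48

Met: 1 codon.
Thr: 4 codons.
Asp: 2 codons.
Ser: 6 codons.
1 × 4 × 2 × 6 = 48.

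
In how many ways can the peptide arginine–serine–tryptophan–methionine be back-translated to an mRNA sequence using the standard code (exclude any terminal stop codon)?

Arg: 6 codons.
Ser: 6 codons.
Trp: 1 codon.
Met: 1 codon.
6 × 6 × 1 × 1 = 36.

36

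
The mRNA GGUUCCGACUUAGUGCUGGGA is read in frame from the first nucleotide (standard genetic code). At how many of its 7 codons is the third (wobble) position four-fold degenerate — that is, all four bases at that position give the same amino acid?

Codon 1 GGU (Gly): third position 4-fold.
Codon 2 UCC (Ser): third position 4-fold.
Codon 3 GAC (Asp): third position 2-fold.
Codon 4 UUA (Leu): third position 2-fold.
Codon 5 GUG (Val): third position 4-fold.
Codon 6 CUG (Leu): third position 4-fold.
Codon 7 GGA (Gly): third position 4-fold.
Four-fold degenerate third positions: 5.

5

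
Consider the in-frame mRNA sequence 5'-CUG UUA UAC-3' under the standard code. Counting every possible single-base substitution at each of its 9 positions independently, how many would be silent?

7

Codon 1 (CUG, Leu): 4 synonymous substitutions.
Codon 2 (UUA, Leu): 2 synonymous substitutions.
Codon 3 (UAC, Tyr): 1 synonymous substitution.
Total: 4 + 2 + 1 = 7.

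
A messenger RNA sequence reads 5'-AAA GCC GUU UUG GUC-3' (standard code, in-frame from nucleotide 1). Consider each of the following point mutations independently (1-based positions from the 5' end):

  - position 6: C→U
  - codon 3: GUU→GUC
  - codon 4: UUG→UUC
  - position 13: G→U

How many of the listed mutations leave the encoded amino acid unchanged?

Codon 2: GCC (Ala) → GCU (Ala) — synonymous.
Codon 3: GUU (Val) → GUC (Val) — synonymous.
Codon 4: UUG (Leu) → UUC (Phe) — missense.
Codon 5: GUC (Val) → UUC (Phe) — missense.
Synonymous: 2 of 4.

2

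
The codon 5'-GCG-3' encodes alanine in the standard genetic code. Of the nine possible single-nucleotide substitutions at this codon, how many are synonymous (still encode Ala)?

Position 1: none → 0 synonymous.
Position 2: none → 0 synonymous.
Position 3: GCU, GCC, GCA → 3 synonymous.
Total: 0 + 0 + 3 = 3.

3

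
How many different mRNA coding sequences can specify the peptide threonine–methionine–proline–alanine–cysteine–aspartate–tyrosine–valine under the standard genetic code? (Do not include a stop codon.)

2048

Thr: 4 codons.
Met: 1 codon.
Pro: 4 codons.
Ala: 4 codons.
Cys: 2 codons.
Asp: 2 codons.
Tyr: 2 codons.
Val: 4 codons.
4 × 1 × 4 × 4 × 2 × 2 × 2 × 4 = 2048.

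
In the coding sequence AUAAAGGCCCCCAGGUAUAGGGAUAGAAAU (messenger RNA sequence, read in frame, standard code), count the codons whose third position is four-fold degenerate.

Codon 1 AUA (Ile): third position 3-fold.
Codon 2 AAG (Lys): third position 2-fold.
Codon 3 GCC (Ala): third position 4-fold.
Codon 4 CCC (Pro): third position 4-fold.
Codon 5 AGG (Arg): third position 2-fold.
Codon 6 UAU (Tyr): third position 2-fold.
Codon 7 AGG (Arg): third position 2-fold.
Codon 8 GAU (Asp): third position 2-fold.
Codon 9 AGA (Arg): third position 2-fold.
Codon 10 AAU (Asn): third position 2-fold.
Four-fold degenerate third positions: 2.

2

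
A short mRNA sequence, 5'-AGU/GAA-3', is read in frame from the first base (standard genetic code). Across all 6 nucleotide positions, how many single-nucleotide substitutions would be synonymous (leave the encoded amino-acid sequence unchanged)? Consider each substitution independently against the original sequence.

Codon 1 (AGU, Ser): 1 synonymous substitution.
Codon 2 (GAA, Glu): 1 synonymous substitution.
Total: 1 + 1 = 2.

2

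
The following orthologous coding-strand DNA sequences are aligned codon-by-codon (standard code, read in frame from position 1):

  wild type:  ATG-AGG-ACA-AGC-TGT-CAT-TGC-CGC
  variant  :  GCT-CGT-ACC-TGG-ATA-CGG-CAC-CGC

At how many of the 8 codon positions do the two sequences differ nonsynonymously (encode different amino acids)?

5

Codon 1: ATG Met / GCT Ala — nonsynonymous.
Codon 2: AGG Arg / CGT Arg — synonymous.
Codon 3: ACA Thr / ACC Thr — synonymous.
Codon 4: AGC Ser / TGG Trp — nonsynonymous.
Codon 5: TGT Cys / ATA Ile — nonsynonymous.
Codon 6: CAT His / CGG Arg — nonsynonymous.
Codon 7: TGC Cys / CAC His — nonsynonymous.
Codon 8: CGC Arg / CGC Arg — identical.
Nonsynonymous differences: 5.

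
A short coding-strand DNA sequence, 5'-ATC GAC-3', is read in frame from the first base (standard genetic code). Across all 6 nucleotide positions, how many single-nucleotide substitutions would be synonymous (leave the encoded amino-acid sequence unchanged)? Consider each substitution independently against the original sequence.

3

Codon 1 (ATC, Ile): 2 synonymous substitutions.
Codon 2 (GAC, Asp): 1 synonymous substitution.
Total: 2 + 1 = 3.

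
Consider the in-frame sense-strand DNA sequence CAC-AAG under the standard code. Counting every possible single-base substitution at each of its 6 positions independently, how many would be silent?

2

Codon 1 (CAC, His): 1 synonymous substitution.
Codon 2 (AAG, Lys): 1 synonymous substitution.
Total: 1 + 1 = 2.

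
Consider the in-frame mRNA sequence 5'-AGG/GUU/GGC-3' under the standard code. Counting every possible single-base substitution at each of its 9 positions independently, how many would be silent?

Codon 1 (AGG, Arg): 2 synonymous substitutions.
Codon 2 (GUU, Val): 3 synonymous substitutions.
Codon 3 (GGC, Gly): 3 synonymous substitutions.
Total: 2 + 3 + 3 = 8.

8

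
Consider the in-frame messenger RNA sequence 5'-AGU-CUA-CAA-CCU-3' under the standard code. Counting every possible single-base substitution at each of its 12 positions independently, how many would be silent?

9

Codon 1 (AGU, Ser): 1 synonymous substitution.
Codon 2 (CUA, Leu): 4 synonymous substitutions.
Codon 3 (CAA, Gln): 1 synonymous substitution.
Codon 4 (CCU, Pro): 3 synonymous substitutions.
Total: 1 + 4 + 1 + 3 = 9.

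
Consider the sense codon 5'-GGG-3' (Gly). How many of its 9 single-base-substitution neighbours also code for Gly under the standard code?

Position 1: none → 0 synonymous.
Position 2: none → 0 synonymous.
Position 3: GGT, GGC, GGA → 3 synonymous.
Total: 0 + 0 + 3 = 3.

3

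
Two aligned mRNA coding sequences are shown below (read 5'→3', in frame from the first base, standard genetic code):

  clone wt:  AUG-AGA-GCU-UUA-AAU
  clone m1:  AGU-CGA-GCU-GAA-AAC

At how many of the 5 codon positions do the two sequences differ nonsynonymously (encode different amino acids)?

Codon 1: AUG Met / AGU Ser — nonsynonymous.
Codon 2: AGA Arg / CGA Arg — synonymous.
Codon 3: GCU Ala / GCU Ala — identical.
Codon 4: UUA Leu / GAA Glu — nonsynonymous.
Codon 5: AAU Asn / AAC Asn — synonymous.
Nonsynonymous differences: 2.

2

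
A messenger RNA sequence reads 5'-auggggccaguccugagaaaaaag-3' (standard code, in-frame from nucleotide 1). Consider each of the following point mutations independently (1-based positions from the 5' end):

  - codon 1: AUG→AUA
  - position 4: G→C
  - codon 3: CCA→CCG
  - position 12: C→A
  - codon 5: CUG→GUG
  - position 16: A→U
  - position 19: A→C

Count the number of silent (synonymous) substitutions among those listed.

2

Codon 1: AUG (Met) → AUA (Ile) — missense.
Codon 2: GGG (Gly) → CGG (Arg) — missense.
Codon 3: CCA (Pro) → CCG (Pro) — synonymous.
Codon 4: GUC (Val) → GUA (Val) — synonymous.
Codon 5: CUG (Leu) → GUG (Val) — missense.
Codon 6: AGA (Arg) → UGA (Stop) — nonsense.
Codon 7: AAA (Lys) → CAA (Gln) — missense.
Synonymous: 2 of 7.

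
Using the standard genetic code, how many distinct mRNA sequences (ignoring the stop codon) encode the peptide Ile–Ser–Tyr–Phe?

72

Ile: 3 codons.
Ser: 6 codons.
Tyr: 2 codons.
Phe: 2 codons.
3 × 6 × 2 × 2 = 72.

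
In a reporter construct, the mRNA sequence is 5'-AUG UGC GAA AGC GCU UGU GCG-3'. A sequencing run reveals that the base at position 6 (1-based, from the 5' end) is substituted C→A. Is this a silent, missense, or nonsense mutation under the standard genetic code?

nonsense

Position 6 falls in codon 2: UGC → Cys.
After the substitution the codon is UGA → Stop.
The new codon is a stop codon, so this is a nonsense mutation.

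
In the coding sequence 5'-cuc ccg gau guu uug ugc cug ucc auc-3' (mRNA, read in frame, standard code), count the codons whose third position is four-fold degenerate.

Codon 1 CUC (Leu): third position 4-fold.
Codon 2 CCG (Pro): third position 4-fold.
Codon 3 GAU (Asp): third position 2-fold.
Codon 4 GUU (Val): third position 4-fold.
Codon 5 UUG (Leu): third position 2-fold.
Codon 6 UGC (Cys): third position 2-fold.
Codon 7 CUG (Leu): third position 4-fold.
Codon 8 UCC (Ser): third position 4-fold.
Codon 9 AUC (Ile): third position 3-fold.
Four-fold degenerate third positions: 5.

5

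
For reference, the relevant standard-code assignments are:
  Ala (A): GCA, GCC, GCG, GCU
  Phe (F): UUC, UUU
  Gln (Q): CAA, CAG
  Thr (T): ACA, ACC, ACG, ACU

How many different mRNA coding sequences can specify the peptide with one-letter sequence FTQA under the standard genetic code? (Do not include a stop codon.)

64

Phe: 2 codons.
Thr: 4 codons.
Gln: 2 codons.
Ala: 4 codons.
2 × 4 × 2 × 4 = 64.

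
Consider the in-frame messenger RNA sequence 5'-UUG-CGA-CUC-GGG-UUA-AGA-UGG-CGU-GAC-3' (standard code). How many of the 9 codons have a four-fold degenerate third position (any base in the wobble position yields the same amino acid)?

Codon 1 UUG (Leu): third position 2-fold.
Codon 2 CGA (Arg): third position 4-fold.
Codon 3 CUC (Leu): third position 4-fold.
Codon 4 GGG (Gly): third position 4-fold.
Codon 5 UUA (Leu): third position 2-fold.
Codon 6 AGA (Arg): third position 2-fold.
Codon 7 UGG (Trp): third position 1-fold.
Codon 8 CGU (Arg): third position 4-fold.
Codon 9 GAC (Asp): third position 2-fold.
Four-fold degenerate third positions: 4.

4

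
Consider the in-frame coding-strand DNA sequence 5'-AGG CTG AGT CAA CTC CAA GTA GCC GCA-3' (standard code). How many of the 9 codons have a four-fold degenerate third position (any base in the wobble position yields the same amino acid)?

Codon 1 AGG (Arg): third position 2-fold.
Codon 2 CTG (Leu): third position 4-fold.
Codon 3 AGT (Ser): third position 2-fold.
Codon 4 CAA (Gln): third position 2-fold.
Codon 5 CTC (Leu): third position 4-fold.
Codon 6 CAA (Gln): third position 2-fold.
Codon 7 GTA (Val): third position 4-fold.
Codon 8 GCC (Ala): third position 4-fold.
Codon 9 GCA (Ala): third position 4-fold.
Four-fold degenerate third positions: 5.

5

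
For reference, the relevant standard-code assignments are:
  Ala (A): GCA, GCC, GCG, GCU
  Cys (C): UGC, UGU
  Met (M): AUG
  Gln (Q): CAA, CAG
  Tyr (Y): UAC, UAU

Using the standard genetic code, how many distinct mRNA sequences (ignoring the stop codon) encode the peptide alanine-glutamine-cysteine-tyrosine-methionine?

32

Ala: 4 codons.
Gln: 2 codons.
Cys: 2 codons.
Tyr: 2 codons.
Met: 1 codon.
4 × 2 × 2 × 2 × 1 = 32.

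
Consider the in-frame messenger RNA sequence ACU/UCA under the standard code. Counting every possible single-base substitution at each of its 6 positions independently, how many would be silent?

Codon 1 (ACU, Thr): 3 synonymous substitutions.
Codon 2 (UCA, Ser): 3 synonymous substitutions.
Total: 3 + 3 = 6.

6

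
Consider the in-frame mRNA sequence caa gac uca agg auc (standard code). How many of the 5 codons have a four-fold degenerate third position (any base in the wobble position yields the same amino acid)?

Codon 1 CAA (Gln): third position 2-fold.
Codon 2 GAC (Asp): third position 2-fold.
Codon 3 UCA (Ser): third position 4-fold.
Codon 4 AGG (Arg): third position 2-fold.
Codon 5 AUC (Ile): third position 3-fold.
Four-fold degenerate third positions: 1.

1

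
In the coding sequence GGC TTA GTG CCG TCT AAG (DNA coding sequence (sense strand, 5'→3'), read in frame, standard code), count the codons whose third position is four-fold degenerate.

Codon 1 GGC (Gly): third position 4-fold.
Codon 2 TTA (Leu): third position 2-fold.
Codon 3 GTG (Val): third position 4-fold.
Codon 4 CCG (Pro): third position 4-fold.
Codon 5 TCT (Ser): third position 4-fold.
Codon 6 AAG (Lys): third position 2-fold.
Four-fold degenerate third positions: 4.

4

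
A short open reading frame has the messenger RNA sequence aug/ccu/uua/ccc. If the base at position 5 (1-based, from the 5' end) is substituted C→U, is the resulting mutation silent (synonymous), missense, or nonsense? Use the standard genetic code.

missense

Position 5 falls in codon 2: CCU → Pro.
After the substitution the codon is CUU → Leu.
Pro ≠ Leu, so this is a missense mutation.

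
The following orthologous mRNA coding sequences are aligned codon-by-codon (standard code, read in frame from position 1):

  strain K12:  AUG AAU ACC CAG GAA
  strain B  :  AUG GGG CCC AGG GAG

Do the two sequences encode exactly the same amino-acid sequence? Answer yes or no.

Codon 1: AUG Met / AUG Met — identical.
Codon 2: AAU Asn / GGG Gly — nonsynonymous.
Codon 3: ACC Thr / CCC Pro — nonsynonymous.
Codon 4: CAG Gln / AGG Arg — nonsynonymous.
Codon 5: GAA Glu / GAG Glu — synonymous.
Nonsynonymous differences: 3 → different protein.

no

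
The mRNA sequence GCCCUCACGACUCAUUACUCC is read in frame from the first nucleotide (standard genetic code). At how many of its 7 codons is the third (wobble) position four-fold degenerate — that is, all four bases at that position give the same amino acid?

Codon 1 GCC (Ala): third position 4-fold.
Codon 2 CUC (Leu): third position 4-fold.
Codon 3 ACG (Thr): third position 4-fold.
Codon 4 ACU (Thr): third position 4-fold.
Codon 5 CAU (His): third position 2-fold.
Codon 6 UAC (Tyr): third position 2-fold.
Codon 7 UCC (Ser): third position 4-fold.
Four-fold degenerate third positions: 5.

5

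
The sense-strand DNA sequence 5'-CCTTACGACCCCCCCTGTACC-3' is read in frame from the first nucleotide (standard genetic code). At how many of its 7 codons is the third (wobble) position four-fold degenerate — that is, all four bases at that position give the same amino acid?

4

Codon 1 CCT (Pro): third position 4-fold.
Codon 2 TAC (Tyr): third position 2-fold.
Codon 3 GAC (Asp): third position 2-fold.
Codon 4 CCC (Pro): third position 4-fold.
Codon 5 CCC (Pro): third position 4-fold.
Codon 6 TGT (Cys): third position 2-fold.
Codon 7 ACC (Thr): third position 4-fold.
Four-fold degenerate third positions: 4.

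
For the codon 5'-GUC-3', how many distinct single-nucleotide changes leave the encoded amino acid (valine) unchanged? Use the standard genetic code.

Position 1: none → 0 synonymous.
Position 2: none → 0 synonymous.
Position 3: GUU, GUA, GUG → 3 synonymous.
Total: 0 + 0 + 3 = 3.

3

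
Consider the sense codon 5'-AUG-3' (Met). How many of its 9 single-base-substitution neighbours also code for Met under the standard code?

Position 1: none → 0 synonymous.
Position 2: none → 0 synonymous.
Position 3: none → 0 synonymous.
Total: 0 + 0 + 0 = 0.

0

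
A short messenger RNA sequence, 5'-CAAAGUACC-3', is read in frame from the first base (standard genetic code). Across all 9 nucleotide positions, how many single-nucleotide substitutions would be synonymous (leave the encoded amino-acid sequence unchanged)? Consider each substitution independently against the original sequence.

Codon 1 (CAA, Gln): 1 synonymous substitution.
Codon 2 (AGU, Ser): 1 synonymous substitution.
Codon 3 (ACC, Thr): 3 synonymous substitutions.
Total: 1 + 1 + 3 = 5.

5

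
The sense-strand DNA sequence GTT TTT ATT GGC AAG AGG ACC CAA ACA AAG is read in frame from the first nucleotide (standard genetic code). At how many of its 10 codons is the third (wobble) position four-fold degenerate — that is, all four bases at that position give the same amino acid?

4

Codon 1 GTT (Val): third position 4-fold.
Codon 2 TTT (Phe): third position 2-fold.
Codon 3 ATT (Ile): third position 3-fold.
Codon 4 GGC (Gly): third position 4-fold.
Codon 5 AAG (Lys): third position 2-fold.
Codon 6 AGG (Arg): third position 2-fold.
Codon 7 ACC (Thr): third position 4-fold.
Codon 8 CAA (Gln): third position 2-fold.
Codon 9 ACA (Thr): third position 4-fold.
Codon 10 AAG (Lys): third position 2-fold.
Four-fold degenerate third positions: 4.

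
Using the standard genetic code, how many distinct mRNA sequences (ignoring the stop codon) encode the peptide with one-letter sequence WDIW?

Trp: 1 codon.
Asp: 2 codons.
Ile: 3 codons.
Trp: 1 codon.
1 × 2 × 3 × 1 = 6.

6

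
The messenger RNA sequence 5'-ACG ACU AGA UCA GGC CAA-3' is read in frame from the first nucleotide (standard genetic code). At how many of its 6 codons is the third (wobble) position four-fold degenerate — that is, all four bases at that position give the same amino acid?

4

Codon 1 ACG (Thr): third position 4-fold.
Codon 2 ACU (Thr): third position 4-fold.
Codon 3 AGA (Arg): third position 2-fold.
Codon 4 UCA (Ser): third position 4-fold.
Codon 5 GGC (Gly): third position 4-fold.
Codon 6 CAA (Gln): third position 2-fold.
Four-fold degenerate third positions: 4.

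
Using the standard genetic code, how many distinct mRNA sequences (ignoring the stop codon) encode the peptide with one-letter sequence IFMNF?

24

Ile: 3 codons.
Phe: 2 codons.
Met: 1 codon.
Asn: 2 codons.
Phe: 2 codons.
3 × 2 × 1 × 2 × 2 = 24.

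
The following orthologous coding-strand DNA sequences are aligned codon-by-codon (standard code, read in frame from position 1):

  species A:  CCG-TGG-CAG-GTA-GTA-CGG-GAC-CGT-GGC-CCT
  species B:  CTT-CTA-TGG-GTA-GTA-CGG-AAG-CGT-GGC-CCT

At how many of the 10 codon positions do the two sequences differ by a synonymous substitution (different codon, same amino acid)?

Codon 1: CCG Pro / CTT Leu — nonsynonymous.
Codon 2: TGG Trp / CTA Leu — nonsynonymous.
Codon 3: CAG Gln / TGG Trp — nonsynonymous.
Codon 4: GTA Val / GTA Val — identical.
Codon 5: GTA Val / GTA Val — identical.
Codon 6: CGG Arg / CGG Arg — identical.
Codon 7: GAC Asp / AAG Lys — nonsynonymous.
Codon 8: CGT Arg / CGT Arg — identical.
Codon 9: GGC Gly / GGC Gly — identical.
Codon 10: CCT Pro / CCT Pro — identical.
Synonymous differences: 0.

0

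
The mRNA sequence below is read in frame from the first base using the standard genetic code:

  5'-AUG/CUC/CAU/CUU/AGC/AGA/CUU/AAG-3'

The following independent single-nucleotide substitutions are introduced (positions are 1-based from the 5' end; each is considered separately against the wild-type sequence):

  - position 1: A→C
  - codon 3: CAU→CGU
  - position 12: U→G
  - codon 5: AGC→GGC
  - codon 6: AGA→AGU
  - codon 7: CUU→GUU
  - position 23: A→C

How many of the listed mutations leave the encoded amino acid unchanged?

Codon 1: AUG (Met) → CUG (Leu) — missense.
Codon 3: CAU (His) → CGU (Arg) — missense.
Codon 4: CUU (Leu) → CUG (Leu) — synonymous.
Codon 5: AGC (Ser) → GGC (Gly) — missense.
Codon 6: AGA (Arg) → AGU (Ser) — missense.
Codon 7: CUU (Leu) → GUU (Val) — missense.
Codon 8: AAG (Lys) → ACG (Thr) — missense.
Synonymous: 1 of 7.

1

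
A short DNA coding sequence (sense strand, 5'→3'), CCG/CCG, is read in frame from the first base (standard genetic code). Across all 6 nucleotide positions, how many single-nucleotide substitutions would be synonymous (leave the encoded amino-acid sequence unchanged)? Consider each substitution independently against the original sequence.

6

Codon 1 (CCG, Pro): 3 synonymous substitutions.
Codon 2 (CCG, Pro): 3 synonymous substitutions.
Total: 3 + 3 = 6.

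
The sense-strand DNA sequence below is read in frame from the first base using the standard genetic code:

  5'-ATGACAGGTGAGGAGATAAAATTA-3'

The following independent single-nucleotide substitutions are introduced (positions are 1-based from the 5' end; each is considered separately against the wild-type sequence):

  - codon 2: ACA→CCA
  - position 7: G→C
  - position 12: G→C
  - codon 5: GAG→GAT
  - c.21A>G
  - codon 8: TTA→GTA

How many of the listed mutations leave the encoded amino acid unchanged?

Codon 2: ACA (Thr) → CCA (Pro) — missense.
Codon 3: GGT (Gly) → CGT (Arg) — missense.
Codon 4: GAG (Glu) → GAC (Asp) — missense.
Codon 5: GAG (Glu) → GAT (Asp) — missense.
Codon 7: AAA (Lys) → AAG (Lys) — synonymous.
Codon 8: TTA (Leu) → GTA (Val) — missense.
Synonymous: 1 of 6.

1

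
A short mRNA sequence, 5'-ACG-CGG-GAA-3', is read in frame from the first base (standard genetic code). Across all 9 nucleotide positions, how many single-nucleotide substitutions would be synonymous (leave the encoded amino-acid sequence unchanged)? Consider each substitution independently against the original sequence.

Codon 1 (ACG, Thr): 3 synonymous substitutions.
Codon 2 (CGG, Arg): 4 synonymous substitutions.
Codon 3 (GAA, Glu): 1 synonymous substitution.
Total: 3 + 4 + 1 = 8.

8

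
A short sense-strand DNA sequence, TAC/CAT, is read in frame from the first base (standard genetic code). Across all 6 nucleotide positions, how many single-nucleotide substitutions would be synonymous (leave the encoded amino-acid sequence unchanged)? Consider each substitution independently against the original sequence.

2

Codon 1 (TAC, Tyr): 1 synonymous substitution.
Codon 2 (CAT, His): 1 synonymous substitution.
Total: 1 + 1 = 2.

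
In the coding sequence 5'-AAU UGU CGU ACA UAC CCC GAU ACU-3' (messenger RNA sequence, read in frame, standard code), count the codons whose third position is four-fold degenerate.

Codon 1 AAU (Asn): third position 2-fold.
Codon 2 UGU (Cys): third position 2-fold.
Codon 3 CGU (Arg): third position 4-fold.
Codon 4 ACA (Thr): third position 4-fold.
Codon 5 UAC (Tyr): third position 2-fold.
Codon 6 CCC (Pro): third position 4-fold.
Codon 7 GAU (Asp): third position 2-fold.
Codon 8 ACU (Thr): third position 4-fold.
Four-fold degenerate third positions: 4.

4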